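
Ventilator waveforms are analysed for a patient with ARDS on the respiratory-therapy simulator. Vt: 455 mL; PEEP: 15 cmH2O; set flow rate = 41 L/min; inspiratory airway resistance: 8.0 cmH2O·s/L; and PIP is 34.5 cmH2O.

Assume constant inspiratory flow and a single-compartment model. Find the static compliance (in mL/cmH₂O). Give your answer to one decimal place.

32.4

Flow: 41 L/min ÷ 60 = 0.6833 L/s.
Equation of motion (constant flow): PIP = Vt/C + R·V̇ + PEEP.
Vt/C = PIP − R·V̇ − PEEP = 34.5 − 8.0×0.6833 − 15 = 34.5 − 5.466 − 15 = 14.034 cmH2O.
C = Vt / 14.034 = 455 / 14.034 = 32.421 mL/cmH2O.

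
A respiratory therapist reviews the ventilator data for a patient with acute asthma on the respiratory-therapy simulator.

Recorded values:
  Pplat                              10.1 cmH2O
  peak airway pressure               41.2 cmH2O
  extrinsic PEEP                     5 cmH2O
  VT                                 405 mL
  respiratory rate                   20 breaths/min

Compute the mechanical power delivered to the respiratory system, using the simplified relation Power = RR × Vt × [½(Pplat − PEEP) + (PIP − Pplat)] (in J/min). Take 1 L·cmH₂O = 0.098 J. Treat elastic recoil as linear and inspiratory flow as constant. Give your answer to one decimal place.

26.7

Per-breath work = Vt × [½(Pplat−PEEP) + (PIP−Pplat)] = 0.405 × [0.5×5.1 + 31.1] = 0.405 × 33.65 = 13.628 L·cmH2O.
Power = 20 × 13.628 = 272.56 L·cmH2O/min.
× 0.098 J/(L·cmH2O) → 26.711 J/min.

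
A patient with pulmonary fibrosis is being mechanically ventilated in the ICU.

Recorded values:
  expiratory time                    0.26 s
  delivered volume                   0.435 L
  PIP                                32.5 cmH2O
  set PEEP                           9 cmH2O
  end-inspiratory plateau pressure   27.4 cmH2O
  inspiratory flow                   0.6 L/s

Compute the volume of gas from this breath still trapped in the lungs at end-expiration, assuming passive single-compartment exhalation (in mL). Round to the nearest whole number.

119

R = (PIP − Pplat)/V̇ = (32.5 − 27.4) / 0.6 = 5.1/0.6 = 8.5 cmH2O·s/L.
C = Vt/(Pplat − PEEP) = 435.0 / (27.4 − 9) = 435.0/18.4 = 23.641 mL/cmH2O.
τ = R × C = 8.5 × 0.02364 L/cmH2O = 0.2009 s.
Fraction remaining = e^(−Te/τ) = e^(−0.26/0.2009) = 0.2741.
Trapped volume = 435.0 × 0.2741 = 119.23 mL.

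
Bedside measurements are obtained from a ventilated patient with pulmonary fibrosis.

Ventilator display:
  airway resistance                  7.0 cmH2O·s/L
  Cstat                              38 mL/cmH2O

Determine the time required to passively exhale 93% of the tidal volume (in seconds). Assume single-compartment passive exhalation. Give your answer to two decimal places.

0.71

τ = R × C = 7.0 × 38 mL/cmH2O = 7.0 × 0.038 L/cmH2O = 0.266 s.
Exhaled fraction f = 1 − e^(−t/τ) → t = −τ·ln(1 − f) = −0.266·ln(0.07) = 0.7074 s.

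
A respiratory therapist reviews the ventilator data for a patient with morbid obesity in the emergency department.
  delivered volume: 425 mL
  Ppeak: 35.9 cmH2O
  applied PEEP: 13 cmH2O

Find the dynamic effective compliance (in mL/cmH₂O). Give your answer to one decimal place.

18.6

Dynamic compliance = Vt / (PIP − PEEP) = 425 / (35.9 − 13) = 425 / 22.9 = 18.559 mL/cmH2O.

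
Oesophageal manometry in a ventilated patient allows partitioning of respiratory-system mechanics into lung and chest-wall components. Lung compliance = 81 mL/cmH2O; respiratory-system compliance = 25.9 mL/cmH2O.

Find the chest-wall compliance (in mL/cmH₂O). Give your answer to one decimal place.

1/Ccw = 1/Crs − 1/CL.
1/Ccw = 1/25.9 − 1/81 = 0.02626.
Ccw = 38.081 mL/cmH2O.

38.1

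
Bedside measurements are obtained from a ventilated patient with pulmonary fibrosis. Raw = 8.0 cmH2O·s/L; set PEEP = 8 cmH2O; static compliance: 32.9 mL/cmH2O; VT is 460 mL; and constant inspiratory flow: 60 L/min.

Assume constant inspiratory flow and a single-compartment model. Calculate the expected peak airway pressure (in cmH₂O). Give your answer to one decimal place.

Flow: 60 L/min ÷ 60 = 1 L/s.
Equation of motion (constant flow): PIP = Vt/C + R·V̇ + PEEP.
PIP = 460/32.9 + 8.0×1 + 8 = 13.982 + 8.0 + 8 = 29.982 cmH2O.

30.0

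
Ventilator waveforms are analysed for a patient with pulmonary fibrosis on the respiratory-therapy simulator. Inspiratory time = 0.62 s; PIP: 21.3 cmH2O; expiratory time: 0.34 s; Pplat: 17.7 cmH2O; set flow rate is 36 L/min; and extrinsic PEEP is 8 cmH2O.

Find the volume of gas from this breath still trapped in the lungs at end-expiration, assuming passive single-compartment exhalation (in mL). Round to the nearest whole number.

Flow: 36 L/min ÷ 60 = 0.6 L/s.
Vt = flow × Ti = 0.6 L/s × 0.62 s × 1000 mL/L = 372.0 mL.
R = (PIP − Pplat)/V̇ = (21.3 − 17.7) / 0.6 = 3.6/0.6 = 6.0 cmH2O·s/L.
C = Vt/(Pplat − PEEP) = 372.0 / (17.7 − 8) = 372.0/9.7 = 38.351 mL/cmH2O.
τ = R × C = 6.0 × 0.03835 L/cmH2O = 0.2301 s.
Fraction remaining = e^(−Te/τ) = e^(−0.34/0.2301) = 0.2282.
Trapped volume = 372.0 × 0.2282 = 84.89 mL.

85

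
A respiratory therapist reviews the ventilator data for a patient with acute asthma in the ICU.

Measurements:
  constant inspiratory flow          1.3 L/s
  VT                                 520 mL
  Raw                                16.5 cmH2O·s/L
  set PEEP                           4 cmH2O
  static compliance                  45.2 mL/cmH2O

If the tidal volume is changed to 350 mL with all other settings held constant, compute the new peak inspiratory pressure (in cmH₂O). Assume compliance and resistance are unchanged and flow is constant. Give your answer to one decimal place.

33.2

PIP = Vt/C + R·V̇ + PEEP (constant-flow equation of motion).
Only the elastic term changes: ΔPIP = ΔVt / C = (350 − 520) / 45.2 = -3.761 cmH2O.
Original PIP = 520/45.2 + 16.5×1.3 + 4 = 36.954 cmH2O; new PIP = 36.954 + (-3.761) = 33.193 cmH2O.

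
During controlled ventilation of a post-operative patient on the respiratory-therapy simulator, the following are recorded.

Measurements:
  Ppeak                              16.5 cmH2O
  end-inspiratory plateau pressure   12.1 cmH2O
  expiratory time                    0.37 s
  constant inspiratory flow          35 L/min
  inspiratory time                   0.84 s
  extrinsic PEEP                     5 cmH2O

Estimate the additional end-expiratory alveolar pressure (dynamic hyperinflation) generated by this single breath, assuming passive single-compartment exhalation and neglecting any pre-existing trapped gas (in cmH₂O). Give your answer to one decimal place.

3.5

Flow: 35 L/min ÷ 60 = 0.5833 L/s.
Vt = flow × Ti = 0.5833 L/s × 0.84 s × 1000 mL/L = 489.97 mL.
R = (PIP − Pplat)/V̇ = (16.5 − 12.1) / 0.5833 = 4.4/0.5833 = 7.543 cmH2O·s/L.
C = Vt/(Pplat − PEEP) = 489.97 / (12.1 − 5) = 489.97/7.1 = 69.01 mL/cmH2O.
τ = R × C = 7.543 × 0.06901 L/cmH2O = 0.5205 s.
Fraction remaining = e^(−Te/τ) = e^(−0.37/0.5205) = 0.4912; trapped volume = 489.97 × 0.4912 = 240.67 mL.
Additional alveolar pressure from trapping ≈ V_trapped / C = 240.67 / 69.01 = 3.487 cmH2O.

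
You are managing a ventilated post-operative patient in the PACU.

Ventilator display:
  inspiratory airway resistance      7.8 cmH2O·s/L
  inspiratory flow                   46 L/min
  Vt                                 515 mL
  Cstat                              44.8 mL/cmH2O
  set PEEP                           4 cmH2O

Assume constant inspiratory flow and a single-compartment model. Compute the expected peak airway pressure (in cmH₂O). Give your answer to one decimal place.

Flow: 46 L/min ÷ 60 = 0.7667 L/s.
Equation of motion (constant flow): PIP = Vt/C + R·V̇ + PEEP.
PIP = 515/44.8 + 7.8×0.7667 + 4 = 11.496 + 5.98 + 4 = 21.476 cmH2O.

21.5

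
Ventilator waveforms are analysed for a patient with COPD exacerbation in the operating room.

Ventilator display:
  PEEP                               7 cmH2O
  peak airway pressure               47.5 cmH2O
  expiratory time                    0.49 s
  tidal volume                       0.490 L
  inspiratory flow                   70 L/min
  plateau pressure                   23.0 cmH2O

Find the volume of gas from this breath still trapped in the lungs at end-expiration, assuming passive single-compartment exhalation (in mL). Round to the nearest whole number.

229

Flow: 70 L/min ÷ 60 = 1.1667 L/s.
R = (PIP − Pplat)/V̇ = (47.5 − 23.0) / 1.1667 = 24.5/1.1667 = 20.999 cmH2O·s/L.
C = Vt/(Pplat − PEEP) = 490.0 / (23.0 − 7) = 490.0/16.0 = 30.625 mL/cmH2O.
τ = R × C = 20.999 × 0.03063 L/cmH2O = 0.6432 s.
Fraction remaining = e^(−Te/τ) = e^(−0.49/0.6432) = 0.4668.
Trapped volume = 490.0 × 0.4668 = 228.73 mL.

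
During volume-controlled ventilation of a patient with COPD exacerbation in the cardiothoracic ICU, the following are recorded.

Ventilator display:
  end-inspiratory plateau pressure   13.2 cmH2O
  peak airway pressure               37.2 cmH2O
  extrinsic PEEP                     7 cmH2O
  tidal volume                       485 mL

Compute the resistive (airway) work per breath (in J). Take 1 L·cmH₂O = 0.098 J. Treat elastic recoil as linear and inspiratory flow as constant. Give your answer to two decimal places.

With constant inspiratory flow the resistive pressure is constant at PIP − Pplat = 37.2 − 13.2 = 24.0 cmH2O, so resistive work = 24.0 × 0.485 = 11.64 L·cmH2O.
× 0.098 J/(L·cmH2O) → 1.141 J.

1.14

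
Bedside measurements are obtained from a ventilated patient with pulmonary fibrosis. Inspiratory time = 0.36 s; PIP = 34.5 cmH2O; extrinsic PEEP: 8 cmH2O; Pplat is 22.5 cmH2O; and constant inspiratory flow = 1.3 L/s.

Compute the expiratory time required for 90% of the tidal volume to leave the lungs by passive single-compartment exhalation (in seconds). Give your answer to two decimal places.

Vt = flow × Ti = 1.3 L/s × 0.36 s × 1000 mL/L = 468.0 mL.
R = (PIP − Pplat)/V̇ = (34.5 − 22.5) / 1.3 = 12.0/1.3 = 9.231 cmH2O·s/L.
C = Vt/(Pplat − PEEP) = 468.0 / (22.5 − 8) = 468.0/14.5 = 32.276 mL/cmH2O.
τ = R × C = 9.231 × 0.03228 L/cmH2O = 0.298 s.
t = −τ·ln(1 − 0.90) = −0.298·ln(0.1) = 0.6862 s.

0.69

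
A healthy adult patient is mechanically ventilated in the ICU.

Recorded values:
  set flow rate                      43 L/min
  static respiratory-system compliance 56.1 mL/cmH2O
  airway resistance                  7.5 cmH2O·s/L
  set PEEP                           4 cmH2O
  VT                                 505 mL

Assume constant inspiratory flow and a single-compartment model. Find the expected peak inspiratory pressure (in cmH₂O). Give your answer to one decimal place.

Flow: 43 L/min ÷ 60 = 0.7167 L/s.
Equation of motion (constant flow): PIP = Vt/C + R·V̇ + PEEP.
PIP = 505/56.1 + 7.5×0.7167 + 4 = 9.002 + 5.375 + 4 = 18.377 cmH2O.

18.4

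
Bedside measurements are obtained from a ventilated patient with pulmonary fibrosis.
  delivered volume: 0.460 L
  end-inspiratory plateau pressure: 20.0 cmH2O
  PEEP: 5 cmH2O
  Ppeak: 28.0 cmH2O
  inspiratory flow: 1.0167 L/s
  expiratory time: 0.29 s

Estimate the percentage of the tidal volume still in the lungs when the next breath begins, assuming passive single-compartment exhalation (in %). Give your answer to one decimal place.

30.1

R = (PIP − Pplat)/V̇ = (28.0 − 20.0) / 1.0167 = 8.0/1.0167 = 7.869 cmH2O·s/L.
C = Vt/(Pplat − PEEP) = 460.0 / (20.0 − 5) = 460.0/15.0 = 30.667 mL/cmH2O.
τ = R × C = 7.869 × 0.03067 L/cmH2O = 0.2413 s.
Fraction remaining at end-expiration = e^(−Te/τ) = e^(−0.29/0.2413) = 0.3006 → 30.06%.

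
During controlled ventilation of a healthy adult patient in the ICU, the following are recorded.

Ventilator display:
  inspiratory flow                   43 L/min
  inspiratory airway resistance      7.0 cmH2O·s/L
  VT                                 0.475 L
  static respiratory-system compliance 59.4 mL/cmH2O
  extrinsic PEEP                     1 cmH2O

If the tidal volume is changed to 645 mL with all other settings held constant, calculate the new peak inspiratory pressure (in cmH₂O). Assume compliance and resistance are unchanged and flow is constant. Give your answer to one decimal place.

16.9

Flow: 43 L/min ÷ 60 = 0.7167 L/s.
PIP = Vt/C + R·V̇ + PEEP (constant-flow equation of motion).
Only the elastic term changes: ΔPIP = ΔVt / C = (645 − 475) / 59.4 = 2.862 cmH2O.
Original PIP = 475/59.4 + 7.0×0.7167 + 1 = 14.014 cmH2O; new PIP = 14.014 + (2.862) = 16.876 cmH2O.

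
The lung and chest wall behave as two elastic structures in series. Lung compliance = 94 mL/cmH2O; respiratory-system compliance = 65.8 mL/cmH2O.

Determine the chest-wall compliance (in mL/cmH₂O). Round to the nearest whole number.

219

1/Ccw = 1/Crs − 1/CL.
1/Ccw = 1/65.8 − 1/94 = 0.004559.
Ccw = 219.35 mL/cmH2O.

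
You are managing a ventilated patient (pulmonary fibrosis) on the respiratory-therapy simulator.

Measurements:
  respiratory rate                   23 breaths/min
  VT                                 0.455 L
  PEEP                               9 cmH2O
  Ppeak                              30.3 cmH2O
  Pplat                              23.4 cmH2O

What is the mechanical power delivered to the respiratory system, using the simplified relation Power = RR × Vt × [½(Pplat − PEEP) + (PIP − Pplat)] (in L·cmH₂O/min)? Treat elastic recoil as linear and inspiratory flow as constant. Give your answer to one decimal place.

Per-breath work = Vt × [½(Pplat−PEEP) + (PIP−Pplat)] = 0.455 × [0.5×14.4 + 6.9] = 0.455 × 14.1 = 6.416 L·cmH2O.
Power = 23 × 6.416 = 147.57 L·cmH2O/min.

147.6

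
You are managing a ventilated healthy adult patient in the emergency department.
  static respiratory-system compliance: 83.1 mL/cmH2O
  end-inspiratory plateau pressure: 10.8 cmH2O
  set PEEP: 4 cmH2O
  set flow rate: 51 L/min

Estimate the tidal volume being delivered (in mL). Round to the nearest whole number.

565

Vt = Cstat × (Pplat − PEEP) = 83.1 × (10.8 − 4) = 83.1 × 6.8 = 565.08 mL.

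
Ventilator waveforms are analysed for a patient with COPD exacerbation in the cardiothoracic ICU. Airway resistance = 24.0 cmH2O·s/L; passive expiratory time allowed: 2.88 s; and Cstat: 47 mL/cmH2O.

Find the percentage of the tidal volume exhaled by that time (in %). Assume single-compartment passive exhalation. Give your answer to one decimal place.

τ = R × C = 24.0 × 47 mL/cmH2O = 24.0 × 0.047 L/cmH2O = 1.128 s.
Passive exhalation: V(t)/V₀ = e^(−t/τ) = e^(−2.88/1.128) = 0.07783.
Fraction exhaled = 1 − 0.07783 = 0.9222 → 92.22%.

92.2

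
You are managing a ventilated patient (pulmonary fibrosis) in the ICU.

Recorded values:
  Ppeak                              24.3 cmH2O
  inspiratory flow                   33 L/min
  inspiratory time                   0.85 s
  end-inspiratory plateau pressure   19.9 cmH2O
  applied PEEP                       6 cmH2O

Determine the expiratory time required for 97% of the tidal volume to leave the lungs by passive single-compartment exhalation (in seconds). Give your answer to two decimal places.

0.94

Flow: 33 L/min ÷ 60 = 0.55 L/s.
Vt = flow × Ti = 0.55 L/s × 0.85 s × 1000 mL/L = 467.5 mL.
R = (PIP − Pplat)/V̇ = (24.3 − 19.9) / 0.55 = 4.4/0.55 = 8.0 cmH2O·s/L.
C = Vt/(Pplat − PEEP) = 467.5 / (19.9 − 6) = 467.5/13.9 = 33.633 mL/cmH2O.
τ = R × C = 8.0 × 0.03363 L/cmH2O = 0.269 s.
t = −τ·ln(1 − 0.97) = −0.269·ln(0.03) = 0.9433 s.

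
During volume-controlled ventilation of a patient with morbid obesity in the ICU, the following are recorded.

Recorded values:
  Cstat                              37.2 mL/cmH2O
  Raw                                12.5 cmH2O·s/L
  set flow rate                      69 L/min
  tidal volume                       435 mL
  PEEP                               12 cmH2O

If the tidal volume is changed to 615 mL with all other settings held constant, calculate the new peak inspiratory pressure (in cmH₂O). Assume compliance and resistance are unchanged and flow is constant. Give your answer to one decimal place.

Flow: 69 L/min ÷ 60 = 1.15 L/s.
PIP = Vt/C + R·V̇ + PEEP (constant-flow equation of motion).
Only the elastic term changes: ΔPIP = ΔVt / C = (615 − 435) / 37.2 = 4.839 cmH2O.
Original PIP = 435/37.2 + 12.5×1.15 + 12 = 38.069 cmH2O; new PIP = 38.069 + (4.839) = 42.908 cmH2O.

42.9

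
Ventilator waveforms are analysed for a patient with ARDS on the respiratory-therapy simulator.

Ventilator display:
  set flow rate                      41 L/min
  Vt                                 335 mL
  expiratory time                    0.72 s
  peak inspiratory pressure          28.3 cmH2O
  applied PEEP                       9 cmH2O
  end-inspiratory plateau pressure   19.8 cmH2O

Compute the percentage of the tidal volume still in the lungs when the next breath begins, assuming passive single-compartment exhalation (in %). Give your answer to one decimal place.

15.5

Flow: 41 L/min ÷ 60 = 0.6833 L/s.
R = (PIP − Pplat)/V̇ = (28.3 − 19.8) / 0.6833 = 8.5/0.6833 = 12.44 cmH2O·s/L.
C = Vt/(Pplat − PEEP) = 335.0 / (19.8 − 9) = 335.0/10.8 = 31.019 mL/cmH2O.
τ = R × C = 12.44 × 0.03102 L/cmH2O = 0.3859 s.
Fraction remaining at end-expiration = e^(−Te/τ) = e^(−0.72/0.3859) = 0.1548 → 15.48%.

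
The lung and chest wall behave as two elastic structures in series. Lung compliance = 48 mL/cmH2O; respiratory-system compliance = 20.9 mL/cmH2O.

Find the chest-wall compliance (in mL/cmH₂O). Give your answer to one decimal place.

37.0

1/Ccw = 1/Crs − 1/CL.
1/Ccw = 1/20.9 − 1/48 = 0.02701.
Ccw = 37.023 mL/cmH2O.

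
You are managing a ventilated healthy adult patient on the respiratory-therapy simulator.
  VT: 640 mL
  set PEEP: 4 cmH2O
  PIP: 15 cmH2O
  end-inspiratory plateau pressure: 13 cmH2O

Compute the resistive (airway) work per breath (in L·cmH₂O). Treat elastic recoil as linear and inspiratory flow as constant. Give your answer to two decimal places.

1.28

With constant inspiratory flow the resistive pressure is constant at PIP − Pplat = 15 − 13 = 2.0 cmH2O, so resistive work = 2.0 × 0.640 = 1.28 L·cmH2O.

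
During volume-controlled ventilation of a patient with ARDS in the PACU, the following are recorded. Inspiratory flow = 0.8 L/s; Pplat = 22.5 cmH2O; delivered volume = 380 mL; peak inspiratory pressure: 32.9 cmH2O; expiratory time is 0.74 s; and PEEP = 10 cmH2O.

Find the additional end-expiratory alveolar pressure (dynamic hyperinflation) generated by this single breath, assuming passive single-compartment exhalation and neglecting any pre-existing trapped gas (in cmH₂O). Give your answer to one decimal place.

R = (PIP − Pplat)/V̇ = (32.9 − 22.5) / 0.8 = 10.4/0.8 = 13.0 cmH2O·s/L.
C = Vt/(Pplat − PEEP) = 380.0 / (22.5 − 10) = 380.0/12.5 = 30.4 mL/cmH2O.
τ = R × C = 13.0 × 0.0304 L/cmH2O = 0.3952 s.
Fraction remaining = e^(−Te/τ) = e^(−0.74/0.3952) = 0.1537; trapped volume = 380.0 × 0.1537 = 58.406 mL.
Additional alveolar pressure from trapping ≈ V_trapped / C = 58.406 / 30.4 = 1.921 cmH2O.

1.9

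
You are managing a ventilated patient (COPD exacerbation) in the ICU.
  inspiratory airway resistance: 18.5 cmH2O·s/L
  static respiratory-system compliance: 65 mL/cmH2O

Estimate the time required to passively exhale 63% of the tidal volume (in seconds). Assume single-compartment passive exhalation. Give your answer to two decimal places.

1.20

τ = R × C = 18.5 × 65 mL/cmH2O = 18.5 × 0.065 L/cmH2O = 1.203 s.
Exhaled fraction f = 1 − e^(−t/τ) → t = −τ·ln(1 − f) = −1.203·ln(0.37) = 1.196 s.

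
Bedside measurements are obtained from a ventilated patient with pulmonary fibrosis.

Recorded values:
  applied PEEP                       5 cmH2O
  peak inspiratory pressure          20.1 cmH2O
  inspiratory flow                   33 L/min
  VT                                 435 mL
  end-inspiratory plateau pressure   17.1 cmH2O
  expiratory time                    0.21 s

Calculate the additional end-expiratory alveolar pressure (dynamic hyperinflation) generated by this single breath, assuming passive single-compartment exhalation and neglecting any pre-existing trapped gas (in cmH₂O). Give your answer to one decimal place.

4.1

Flow: 33 L/min ÷ 60 = 0.55 L/s.
R = (PIP − Pplat)/V̇ = (20.1 − 17.1) / 0.55 = 3.0/0.55 = 5.455 cmH2O·s/L.
C = Vt/(Pplat − PEEP) = 435.0 / (17.1 − 5) = 435.0/12.1 = 35.95 mL/cmH2O.
τ = R × C = 5.455 × 0.03595 L/cmH2O = 0.1961 s.
Fraction remaining = e^(−Te/τ) = e^(−0.21/0.1961) = 0.3427; trapped volume = 435.0 × 0.3427 = 149.07 mL.
Additional alveolar pressure from trapping ≈ V_trapped / C = 149.07 / 35.95 = 4.147 cmH2O.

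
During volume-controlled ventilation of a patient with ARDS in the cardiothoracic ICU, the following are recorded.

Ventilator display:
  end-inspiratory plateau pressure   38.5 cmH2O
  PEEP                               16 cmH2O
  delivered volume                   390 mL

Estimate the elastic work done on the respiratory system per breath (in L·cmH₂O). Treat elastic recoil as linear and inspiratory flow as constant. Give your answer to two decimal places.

4.39

Elastic work ≈ ½ × (Pplat − PEEP) × Vt = 0.5 × (38.5 − 16) × 0.390 L = 0.5 × 22.5 × 0.390 = 4.388 L·cmH2O.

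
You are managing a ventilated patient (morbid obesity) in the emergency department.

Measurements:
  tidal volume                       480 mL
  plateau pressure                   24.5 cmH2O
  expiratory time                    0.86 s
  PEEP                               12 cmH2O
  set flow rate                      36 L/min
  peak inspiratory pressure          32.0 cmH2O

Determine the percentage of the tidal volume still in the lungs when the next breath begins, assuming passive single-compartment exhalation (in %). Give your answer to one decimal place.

Flow: 36 L/min ÷ 60 = 0.6 L/s.
R = (PIP − Pplat)/V̇ = (32.0 − 24.5) / 0.6 = 7.5/0.6 = 12.5 cmH2O·s/L.
C = Vt/(Pplat − PEEP) = 480.0 / (24.5 − 12) = 480.0/12.5 = 38.4 mL/cmH2O.
τ = R × C = 12.5 × 0.0384 L/cmH2O = 0.48 s.
Fraction remaining at end-expiration = e^(−Te/τ) = e^(−0.86/0.48) = 0.1667 → 16.67%.

16.7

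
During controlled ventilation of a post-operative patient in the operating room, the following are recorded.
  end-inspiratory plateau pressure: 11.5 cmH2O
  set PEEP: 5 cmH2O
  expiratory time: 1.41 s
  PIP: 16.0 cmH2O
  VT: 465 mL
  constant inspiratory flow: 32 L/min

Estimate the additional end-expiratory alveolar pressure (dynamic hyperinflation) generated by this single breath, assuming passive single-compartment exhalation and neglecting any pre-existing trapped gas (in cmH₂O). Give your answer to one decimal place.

0.6

Flow: 32 L/min ÷ 60 = 0.5333 L/s.
R = (PIP − Pplat)/V̇ = (16.0 − 11.5) / 0.5333 = 4.5/0.5333 = 8.438 cmH2O·s/L.
C = Vt/(Pplat − PEEP) = 465.0 / (11.5 − 5) = 465.0/6.5 = 71.538 mL/cmH2O.
τ = R × C = 8.438 × 0.07154 L/cmH2O = 0.6037 s.
Fraction remaining = e^(−Te/τ) = e^(−1.41/0.6037) = 0.09675; trapped volume = 465.0 × 0.09675 = 44.989 mL.
Additional alveolar pressure from trapping ≈ V_trapped / C = 44.989 / 71.538 = 0.6289 cmH2O.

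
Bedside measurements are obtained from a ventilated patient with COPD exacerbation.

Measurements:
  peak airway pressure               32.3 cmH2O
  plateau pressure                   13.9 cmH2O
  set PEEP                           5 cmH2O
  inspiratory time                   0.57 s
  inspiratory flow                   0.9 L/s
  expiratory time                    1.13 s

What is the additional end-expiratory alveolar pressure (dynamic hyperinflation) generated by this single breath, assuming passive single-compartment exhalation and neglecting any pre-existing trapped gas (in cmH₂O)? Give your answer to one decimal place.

Vt = flow × Ti = 0.9 L/s × 0.57 s × 1000 mL/L = 513.0 mL.
R = (PIP − Pplat)/V̇ = (32.3 − 13.9) / 0.9 = 18.4/0.9 = 20.444 cmH2O·s/L.
C = Vt/(Pplat − PEEP) = 513.0 / (13.9 − 5) = 513.0/8.9 = 57.64 mL/cmH2O.
τ = R × C = 20.444 × 0.05764 L/cmH2O = 1.178 s.
Fraction remaining = e^(−Te/τ) = e^(−1.13/1.178) = 0.3832; trapped volume = 513.0 × 0.3832 = 196.58 mL.
Additional alveolar pressure from trapping ≈ V_trapped / C = 196.58 / 57.64 = 3.41 cmH2O.

3.4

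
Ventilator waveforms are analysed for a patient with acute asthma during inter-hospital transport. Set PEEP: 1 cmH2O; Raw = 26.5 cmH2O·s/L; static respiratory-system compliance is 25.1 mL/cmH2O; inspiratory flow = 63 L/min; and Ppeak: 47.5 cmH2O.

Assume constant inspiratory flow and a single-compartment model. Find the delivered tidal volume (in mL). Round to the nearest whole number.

Flow: 63 L/min ÷ 60 = 1.05 L/s.
Equation of motion (constant flow): PIP = Vt/C + R·V̇ + PEEP.
Vt/C = PIP − R·V̇ − PEEP = 47.5 − 27.825 − 1 = 18.675 cmH2O.
Vt = C × 18.675 = 25.1 × 18.675 = 468.74 mL.

469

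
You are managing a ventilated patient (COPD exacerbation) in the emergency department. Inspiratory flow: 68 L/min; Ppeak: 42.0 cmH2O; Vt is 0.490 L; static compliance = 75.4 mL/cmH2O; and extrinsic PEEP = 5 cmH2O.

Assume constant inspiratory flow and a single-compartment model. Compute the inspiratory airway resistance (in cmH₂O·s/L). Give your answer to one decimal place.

26.9

Flow: 68 L/min ÷ 60 = 1.1333 L/s.
Equation of motion (constant flow): PIP = Vt/C + R·V̇ + PEEP.
R·V̇ = PIP − Vt/C − PEEP = 42.0 − 490/75.4 − 5 = 42.0 − 6.499 − 5 = 30.501 cmH2O.
R = 30.501 / 1.1333 = 26.913 cmH2O·s/L.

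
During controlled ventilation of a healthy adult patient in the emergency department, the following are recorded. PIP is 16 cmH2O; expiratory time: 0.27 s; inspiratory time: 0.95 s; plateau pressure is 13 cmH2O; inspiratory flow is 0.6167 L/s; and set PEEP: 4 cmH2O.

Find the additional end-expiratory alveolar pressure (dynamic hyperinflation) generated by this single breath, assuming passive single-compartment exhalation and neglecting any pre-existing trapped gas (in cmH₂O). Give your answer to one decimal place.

3.8

Vt = flow × Ti = 0.6167 L/s × 0.95 s × 1000 mL/L = 585.87 mL.
R = (PIP − Pplat)/V̇ = (16 − 13) / 0.6167 = 3.0/0.6167 = 4.865 cmH2O·s/L.
C = Vt/(Pplat − PEEP) = 585.87 / (13 − 4) = 585.87/9.0 = 65.097 mL/cmH2O.
τ = R × C = 4.865 × 0.0651 L/cmH2O = 0.3167 s.
Fraction remaining = e^(−Te/τ) = e^(−0.27/0.3167) = 0.4263; trapped volume = 585.87 × 0.4263 = 249.76 mL.
Additional alveolar pressure from trapping ≈ V_trapped / C = 249.76 / 65.097 = 3.837 cmH2O.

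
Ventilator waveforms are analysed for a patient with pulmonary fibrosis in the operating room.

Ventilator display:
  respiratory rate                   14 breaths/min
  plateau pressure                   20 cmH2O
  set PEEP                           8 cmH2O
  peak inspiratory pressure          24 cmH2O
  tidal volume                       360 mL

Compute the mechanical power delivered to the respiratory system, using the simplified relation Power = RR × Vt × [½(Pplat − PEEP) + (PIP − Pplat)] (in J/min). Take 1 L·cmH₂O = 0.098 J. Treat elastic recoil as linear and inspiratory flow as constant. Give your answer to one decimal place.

4.9

Per-breath work = Vt × [½(Pplat−PEEP) + (PIP−Pplat)] = 0.360 × [0.5×12.0 + 4.0] = 0.360 × 10.0 = 3.6 L·cmH2O.
Power = 14 × 3.6 = 50.4 L·cmH2O/min.
× 0.098 J/(L·cmH2O) → 4.939 J/min.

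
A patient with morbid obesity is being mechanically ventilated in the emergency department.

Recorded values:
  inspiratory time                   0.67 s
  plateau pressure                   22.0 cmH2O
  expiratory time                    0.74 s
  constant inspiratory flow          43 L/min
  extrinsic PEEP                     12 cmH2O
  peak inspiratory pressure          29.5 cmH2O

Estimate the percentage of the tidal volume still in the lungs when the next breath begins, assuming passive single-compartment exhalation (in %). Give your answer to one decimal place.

Flow: 43 L/min ÷ 60 = 0.7167 L/s.
Vt = flow × Ti = 0.7167 L/s × 0.67 s × 1000 mL/L = 480.19 mL.
R = (PIP − Pplat)/V̇ = (29.5 − 22.0) / 0.7167 = 7.5/0.7167 = 10.465 cmH2O·s/L.
C = Vt/(Pplat − PEEP) = 480.19 / (22.0 − 12) = 480.19/10.0 = 48.019 mL/cmH2O.
τ = R × C = 10.465 × 0.04802 L/cmH2O = 0.5025 s.
Fraction remaining at end-expiration = e^(−Te/τ) = e^(−0.74/0.5025) = 0.2293 → 22.93%.

22.9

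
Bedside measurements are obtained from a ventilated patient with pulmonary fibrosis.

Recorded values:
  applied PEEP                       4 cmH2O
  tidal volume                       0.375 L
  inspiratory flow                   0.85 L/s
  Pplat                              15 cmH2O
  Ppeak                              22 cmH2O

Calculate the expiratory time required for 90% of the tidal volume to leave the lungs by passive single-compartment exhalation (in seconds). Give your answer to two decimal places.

R = (PIP − Pplat)/V̇ = (22 − 15) / 0.85 = 7.0/0.85 = 8.235 cmH2O·s/L.
C = Vt/(Pplat − PEEP) = 375.0 / (15 − 4) = 375.0/11.0 = 34.091 mL/cmH2O.
τ = R × C = 8.235 × 0.03409 L/cmH2O = 0.2807 s.
t = −τ·ln(1 − 0.90) = −0.2807·ln(0.1) = 0.6463 s.

0.65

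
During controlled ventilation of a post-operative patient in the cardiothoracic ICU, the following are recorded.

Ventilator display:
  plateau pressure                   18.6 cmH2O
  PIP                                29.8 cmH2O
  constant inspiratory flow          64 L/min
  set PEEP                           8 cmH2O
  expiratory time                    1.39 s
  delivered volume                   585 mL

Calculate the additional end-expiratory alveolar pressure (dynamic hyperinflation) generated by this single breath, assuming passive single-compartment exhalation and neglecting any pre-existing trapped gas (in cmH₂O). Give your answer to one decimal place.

Flow: 64 L/min ÷ 60 = 1.0667 L/s.
R = (PIP − Pplat)/V̇ = (29.8 − 18.6) / 1.0667 = 11.2/1.0667 = 10.5 cmH2O·s/L.
C = Vt/(Pplat − PEEP) = 585.0 / (18.6 − 8) = 585.0/10.6 = 55.189 mL/cmH2O.
τ = R × C = 10.5 × 0.05519 L/cmH2O = 0.5795 s.
Fraction remaining = e^(−Te/τ) = e^(−1.39/0.5795) = 0.09084; trapped volume = 585.0 × 0.09084 = 53.141 mL.
Additional alveolar pressure from trapping ≈ V_trapped / C = 53.141 / 55.189 = 0.9629 cmH2O.

1.0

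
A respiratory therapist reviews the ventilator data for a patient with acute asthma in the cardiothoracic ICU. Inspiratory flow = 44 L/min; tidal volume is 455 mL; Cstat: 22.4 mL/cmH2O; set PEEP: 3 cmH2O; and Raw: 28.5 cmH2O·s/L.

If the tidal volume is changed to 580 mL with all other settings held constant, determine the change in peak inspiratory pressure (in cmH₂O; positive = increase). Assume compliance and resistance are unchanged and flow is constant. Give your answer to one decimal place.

5.6

PIP = Vt/C + R·V̇ + PEEP (constant-flow equation of motion).
Only the elastic term changes: ΔPIP = ΔVt / C = (580 − 455) / 22.4 = 5.58 cmH2O.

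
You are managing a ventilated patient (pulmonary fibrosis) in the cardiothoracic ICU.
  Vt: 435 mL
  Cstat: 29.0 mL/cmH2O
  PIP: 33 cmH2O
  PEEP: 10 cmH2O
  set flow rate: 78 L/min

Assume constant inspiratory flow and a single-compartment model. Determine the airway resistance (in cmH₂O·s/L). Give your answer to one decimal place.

6.2

Flow: 78 L/min ÷ 60 = 1.3 L/s.
Equation of motion (constant flow): PIP = Vt/C + R·V̇ + PEEP.
R·V̇ = PIP − Vt/C − PEEP = 33 − 435/29.0 − 10 = 33 − 15.0 − 10 = 8.0 cmH2O.
R = 8.0 / 1.3 = 6.154 cmH2O·s/L.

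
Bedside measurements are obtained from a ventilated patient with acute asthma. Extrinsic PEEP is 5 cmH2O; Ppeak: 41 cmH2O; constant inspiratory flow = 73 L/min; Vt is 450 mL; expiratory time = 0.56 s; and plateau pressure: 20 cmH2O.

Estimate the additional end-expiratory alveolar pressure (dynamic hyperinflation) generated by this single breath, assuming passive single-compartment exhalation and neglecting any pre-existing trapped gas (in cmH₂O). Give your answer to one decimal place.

Flow: 73 L/min ÷ 60 = 1.2167 L/s.
R = (PIP − Pplat)/V̇ = (41 − 20) / 1.2167 = 21.0/1.2167 = 17.26 cmH2O·s/L.
C = Vt/(Pplat − PEEP) = 450.0 / (20 − 5) = 450.0/15.0 = 30.0 mL/cmH2O.
τ = R × C = 17.26 × 0.03 L/cmH2O = 0.5178 s.
Fraction remaining = e^(−Te/τ) = e^(−0.56/0.5178) = 0.3391; trapped volume = 450.0 × 0.3391 = 152.6 mL.
Additional alveolar pressure from trapping ≈ V_trapped / C = 152.6 / 30.0 = 5.087 cmH2O.

5.1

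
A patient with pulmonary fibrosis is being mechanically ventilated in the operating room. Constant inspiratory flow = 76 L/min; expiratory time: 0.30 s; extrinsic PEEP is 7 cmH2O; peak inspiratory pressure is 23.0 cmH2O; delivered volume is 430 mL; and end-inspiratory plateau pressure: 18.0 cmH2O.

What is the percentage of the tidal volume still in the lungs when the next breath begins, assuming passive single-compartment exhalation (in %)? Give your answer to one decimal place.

Flow: 76 L/min ÷ 60 = 1.2667 L/s.
R = (PIP − Pplat)/V̇ = (23.0 − 18.0) / 1.2667 = 5.0/1.2667 = 3.947 cmH2O·s/L.
C = Vt/(Pplat − PEEP) = 430.0 / (18.0 − 7) = 430.0/11.0 = 39.091 mL/cmH2O.
τ = R × C = 3.947 × 0.03909 L/cmH2O = 0.1543 s.
Fraction remaining at end-expiration = e^(−Te/τ) = e^(−0.30/0.1543) = 0.1431 → 14.31%.

14.3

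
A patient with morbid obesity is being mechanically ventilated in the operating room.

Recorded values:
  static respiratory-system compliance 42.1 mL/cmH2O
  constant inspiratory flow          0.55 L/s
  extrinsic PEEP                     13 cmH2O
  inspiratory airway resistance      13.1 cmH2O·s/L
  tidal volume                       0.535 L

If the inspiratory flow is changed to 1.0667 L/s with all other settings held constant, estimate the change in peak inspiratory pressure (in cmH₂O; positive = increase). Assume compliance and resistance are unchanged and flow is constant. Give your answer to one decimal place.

PIP = Vt/C + R·V̇ + PEEP (constant-flow equation of motion).
Only the resistive term changes: ΔPIP = R × ΔV̇ = 13.1 × (1.0667 − 0.55) = 13.1 × 0.5167 = 6.769 cmH2O.

6.8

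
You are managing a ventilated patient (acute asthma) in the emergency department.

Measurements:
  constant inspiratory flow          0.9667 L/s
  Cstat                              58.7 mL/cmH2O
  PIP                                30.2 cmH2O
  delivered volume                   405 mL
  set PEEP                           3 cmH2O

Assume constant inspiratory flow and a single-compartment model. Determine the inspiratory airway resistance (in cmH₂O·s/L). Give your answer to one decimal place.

Equation of motion (constant flow): PIP = Vt/C + R·V̇ + PEEP.
R·V̇ = PIP − Vt/C − PEEP = 30.2 − 405/58.7 − 3 = 30.2 − 6.899 − 3 = 20.301 cmH2O.
R = 20.301 / 0.9667 = 21.0 cmH2O·s/L.

21.0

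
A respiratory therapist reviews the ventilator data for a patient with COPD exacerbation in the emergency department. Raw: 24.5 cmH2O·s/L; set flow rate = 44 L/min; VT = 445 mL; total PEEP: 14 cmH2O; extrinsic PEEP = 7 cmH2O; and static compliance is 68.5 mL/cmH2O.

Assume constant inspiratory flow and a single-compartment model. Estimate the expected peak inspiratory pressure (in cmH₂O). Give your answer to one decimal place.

38.5

Flow: 44 L/min ÷ 60 = 0.7333 L/s.
Total PEEP = 14 cmH2O (set 7 + intrinsic 7); this is the baseline alveolar pressure.
Equation of motion (constant flow): PIP = Vt/C + R·V̇ + PEEP.
PIP = 445/68.5 + 24.5×0.7333 + 14 = 6.496 + 17.966 + 14 = 38.462 cmH2O.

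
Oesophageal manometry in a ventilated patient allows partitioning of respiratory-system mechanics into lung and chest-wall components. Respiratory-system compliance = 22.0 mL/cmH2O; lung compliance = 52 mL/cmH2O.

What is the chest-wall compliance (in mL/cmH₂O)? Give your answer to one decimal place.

38.1

1/Ccw = 1/Crs − 1/CL.
1/Ccw = 1/22.0 − 1/52 = 0.02622.
Ccw = 38.139 mL/cmH2O.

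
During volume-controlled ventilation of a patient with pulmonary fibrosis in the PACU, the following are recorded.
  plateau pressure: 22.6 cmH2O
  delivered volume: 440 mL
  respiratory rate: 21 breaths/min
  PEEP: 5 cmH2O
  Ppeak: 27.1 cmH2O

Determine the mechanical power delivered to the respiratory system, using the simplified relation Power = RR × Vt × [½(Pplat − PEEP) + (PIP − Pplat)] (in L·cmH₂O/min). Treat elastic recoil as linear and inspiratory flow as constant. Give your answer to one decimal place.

Per-breath work = Vt × [½(Pplat−PEEP) + (PIP−Pplat)] = 0.440 × [0.5×17.6 + 4.5] = 0.440 × 13.3 = 5.852 L·cmH2O.
Power = 21 × 5.852 = 122.89 L·cmH2O/min.

122.9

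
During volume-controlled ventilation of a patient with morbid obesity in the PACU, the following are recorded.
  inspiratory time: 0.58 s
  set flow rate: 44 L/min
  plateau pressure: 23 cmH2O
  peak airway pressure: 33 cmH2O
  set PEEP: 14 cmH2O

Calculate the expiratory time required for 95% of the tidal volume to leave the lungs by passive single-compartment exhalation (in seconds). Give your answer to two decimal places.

Flow: 44 L/min ÷ 60 = 0.7333 L/s.
Vt = flow × Ti = 0.7333 L/s × 0.58 s × 1000 mL/L = 425.31 mL.
R = (PIP − Pplat)/V̇ = (33 − 23) / 0.7333 = 10.0/0.7333 = 13.637 cmH2O·s/L.
C = Vt/(Pplat − PEEP) = 425.31 / (23 − 14) = 425.31/9.0 = 47.257 mL/cmH2O.
τ = R × C = 13.637 × 0.04726 L/cmH2O = 0.6445 s.
t = −τ·ln(1 − 0.95) = −0.6445·ln(0.05) = 1.931 s.

1.93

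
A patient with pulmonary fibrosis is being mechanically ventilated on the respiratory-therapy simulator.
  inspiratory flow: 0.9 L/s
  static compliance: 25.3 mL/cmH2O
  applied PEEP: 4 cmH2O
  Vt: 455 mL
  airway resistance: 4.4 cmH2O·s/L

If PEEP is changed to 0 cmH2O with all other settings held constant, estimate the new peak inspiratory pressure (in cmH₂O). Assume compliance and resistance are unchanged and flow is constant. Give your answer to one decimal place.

PIP = Vt/C + R·V̇ + PEEP (constant-flow equation of motion).
Only the baseline term changes: ΔPIP = ΔPEEP = 0 − 4 = -4.0 cmH2O.
Original PIP = 455/25.3 + 4.4×0.9 + 4 = 25.944 cmH2O; new PIP = 25.944 + (-4.0) = 21.944 cmH2O.

21.9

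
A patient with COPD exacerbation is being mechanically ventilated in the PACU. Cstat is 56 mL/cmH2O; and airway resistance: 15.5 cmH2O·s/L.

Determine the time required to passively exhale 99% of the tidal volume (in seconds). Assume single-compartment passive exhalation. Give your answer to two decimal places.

4.00

τ = R × C = 15.5 × 56 mL/cmH2O = 15.5 × 0.056 L/cmH2O = 0.868 s.
Exhaled fraction f = 1 − e^(−t/τ) → t = −τ·ln(1 − f) = −0.868·ln(0.01) = 3.997 s.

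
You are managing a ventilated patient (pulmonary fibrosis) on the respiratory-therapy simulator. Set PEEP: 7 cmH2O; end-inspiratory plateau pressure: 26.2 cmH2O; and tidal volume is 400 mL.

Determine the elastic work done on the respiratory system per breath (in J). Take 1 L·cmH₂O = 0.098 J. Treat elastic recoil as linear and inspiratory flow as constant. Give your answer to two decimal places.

Elastic work ≈ ½ × (Pplat − PEEP) × Vt = 0.5 × (26.2 − 7) × 0.400 L = 0.5 × 19.2 × 0.400 = 3.84 L·cmH2O.
× 0.098 J/(L·cmH2O) → 0.3763 J.

0.38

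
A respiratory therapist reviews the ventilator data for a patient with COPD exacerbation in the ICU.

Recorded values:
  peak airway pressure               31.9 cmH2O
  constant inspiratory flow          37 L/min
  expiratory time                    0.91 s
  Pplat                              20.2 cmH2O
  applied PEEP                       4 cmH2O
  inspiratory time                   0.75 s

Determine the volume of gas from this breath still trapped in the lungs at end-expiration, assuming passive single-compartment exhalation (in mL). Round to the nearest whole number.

86

Flow: 37 L/min ÷ 60 = 0.6167 L/s.
Vt = flow × Ti = 0.6167 L/s × 0.75 s × 1000 mL/L = 462.53 mL.
R = (PIP − Pplat)/V̇ = (31.9 − 20.2) / 0.6167 = 11.7/0.6167 = 18.972 cmH2O·s/L.
C = Vt/(Pplat − PEEP) = 462.53 / (20.2 − 4) = 462.53/16.2 = 28.551 mL/cmH2O.
τ = R × C = 18.972 × 0.02855 L/cmH2O = 0.5417 s.
Fraction remaining = e^(−Te/τ) = e^(−0.91/0.5417) = 0.1864.
Trapped volume = 462.53 × 0.1864 = 86.216 mL.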